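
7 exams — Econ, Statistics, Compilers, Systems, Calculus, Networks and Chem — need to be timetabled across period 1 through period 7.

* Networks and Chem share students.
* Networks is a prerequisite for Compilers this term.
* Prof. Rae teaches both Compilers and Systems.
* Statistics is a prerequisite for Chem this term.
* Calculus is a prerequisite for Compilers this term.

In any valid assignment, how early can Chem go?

Precedence pushes Chem to at least period 2.
Chem at period 2 is achievable: Networks -> period 1; Econ -> period 1; Chem -> period 2; Statistics -> period 1; Systems -> period 1; Calculus -> period 1; Compilers -> period 2.

period 2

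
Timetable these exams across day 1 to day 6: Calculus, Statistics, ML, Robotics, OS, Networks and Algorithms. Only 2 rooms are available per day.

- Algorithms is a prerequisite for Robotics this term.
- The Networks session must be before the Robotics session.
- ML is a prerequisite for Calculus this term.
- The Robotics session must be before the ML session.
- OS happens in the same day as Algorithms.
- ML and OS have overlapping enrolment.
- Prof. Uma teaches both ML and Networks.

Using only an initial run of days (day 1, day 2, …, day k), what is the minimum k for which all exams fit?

5

The precedence chain requires at least 4 distinct days.
With at most 2 per day and 7 exams, at least 4 days are needed.
Could 4 days be enough, i.e. nothing placed later than day 4? No: ML must come after Robotics (at day 1 or later) → {day 2, day 3, day 4}; Robotics must come before ML (at day 4 or earlier) → {day 1, day 2, day 3}; Calculus must come after ML (at day 2 or later) → {day 3, day 4}; ML must come before Calculus (at day 4 or earlier) → {day 2, day 3}; Robotics must come after Algorithms (at day 1 or later) → {day 2, day 3}; Algorithms must come before Robotics (at day 3 or earlier) → {day 1, day 2}; Networks must come before Robotics (at day 3 or earlier) → {day 1, day 2}; OS must be in the same day as Algorithms (in {day 1, day 2}) → {day 1, day 2}; ML must come after Robotics (at day 2 or later) → {day 3}; Robotics must come before ML (at day 3 or earlier) → {day 2}; Algorithms must come before Robotics (at day 2 or earlier) → {day 1}; Networks must come before Robotics (at day 2 or earlier) → {day 1}; OS must be in the same day as Algorithms (in {day 1}) → {day 1}; that puts OS, Networks and Algorithms all in day 1 — more than 2 per day.
So 4 days is not enough.
5 works (last occupied day: day 5): for example Networks -> day 1, Statistics -> day 1, ML -> day 4, Algorithms -> day 2, OS -> day 2, Robotics -> day 3, Calculus -> day 5.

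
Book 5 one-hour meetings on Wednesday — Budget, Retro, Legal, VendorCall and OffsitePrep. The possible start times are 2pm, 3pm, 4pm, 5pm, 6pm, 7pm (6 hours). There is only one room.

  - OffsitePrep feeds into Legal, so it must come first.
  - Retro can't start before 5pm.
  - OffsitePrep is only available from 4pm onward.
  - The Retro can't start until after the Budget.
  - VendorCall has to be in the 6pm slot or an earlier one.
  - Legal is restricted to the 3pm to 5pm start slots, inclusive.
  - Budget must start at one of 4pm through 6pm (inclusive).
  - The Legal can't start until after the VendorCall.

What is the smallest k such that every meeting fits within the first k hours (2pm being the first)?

6 hours

The precedence chain requires at least 2 distinct hours.
With at most 1 per hour and 5 meetings, at least 5 hours are needed.
Retro can't be placed before 5pm — that is hour 4 counting from 2pm — so the schedule must run through at least 4 hours.
Could 5 hours be enough, i.e. nothing placed later than 6pm? No: Budget's window within 5 hours is {4pm, 5pm, 6pm}; Retro's window within 5 hours is {5pm, 6pm}; Legal's window within 5 hours is {3pm, 4pm, 5pm}; OffsitePrep's window within 5 hours is {4pm, 5pm, 6pm}; Budget must come before Retro (at 6pm or earlier) → {4pm, 5pm}; Legal must come after OffsitePrep (at 4pm or later) → {5pm}; OffsitePrep must come before Legal (at 5pm or earlier) → {4pm}; Budget can't use 4pm, already full with OffsitePrep (limit 1) → {5pm}; that puts Budget and Legal all in 5pm — more than 1 per hour.
So 5 hours is not enough.
6 works (last occupied hour: 7pm): for example OffsitePrep -> 4pm, Retro -> 7pm, VendorCall -> 2pm, Legal -> 5pm, Budget -> 6pm.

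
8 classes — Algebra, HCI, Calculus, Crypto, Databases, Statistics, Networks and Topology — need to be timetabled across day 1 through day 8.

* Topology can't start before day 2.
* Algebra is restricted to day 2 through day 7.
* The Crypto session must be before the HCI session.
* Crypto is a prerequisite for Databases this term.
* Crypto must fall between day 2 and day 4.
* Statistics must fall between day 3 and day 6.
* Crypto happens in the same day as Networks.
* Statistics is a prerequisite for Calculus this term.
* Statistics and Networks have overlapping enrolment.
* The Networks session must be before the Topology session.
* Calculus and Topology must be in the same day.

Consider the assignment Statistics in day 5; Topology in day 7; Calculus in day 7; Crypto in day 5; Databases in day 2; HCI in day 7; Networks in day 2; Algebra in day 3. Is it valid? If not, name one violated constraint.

Crypto must fall between day 2 and day 4 — violated.
The Crypto session must be before the HCI session — holds.
Calculus and Topology must be in the same day — holds.
Statistics must fall between day 3 and day 6 — holds.
The Networks session must be before the Topology session — holds.
Topology can't start before day 2 — holds.
Crypto happens in the same day as Networks — violated.
Algebra is restricted to day 2 through day 7 — holds.
Statistics is a prerequisite for Calculus this term — holds.
Crypto is a prerequisite for Databases this term — violated.
Statistics and Networks have overlapping enrolment — holds.

Invalid. Crypto is a prerequisite for Databases this term.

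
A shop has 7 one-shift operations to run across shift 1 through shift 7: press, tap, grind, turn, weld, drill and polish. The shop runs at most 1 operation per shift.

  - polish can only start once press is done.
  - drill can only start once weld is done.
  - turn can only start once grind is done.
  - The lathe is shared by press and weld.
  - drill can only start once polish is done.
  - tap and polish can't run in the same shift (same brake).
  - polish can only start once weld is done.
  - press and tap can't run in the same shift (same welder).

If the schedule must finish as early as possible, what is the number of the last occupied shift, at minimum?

shift 7

The precedence chain requires at least 3 distinct shifts.
With at most 1 per shift and 7 operations, at least 7 shifts are needed.
7 works (last occupied shift: shift 7): for example turn=shift 6, weld=shift 1, press=shift 2, grind=shift 5, drill=shift 4, tap=shift 7, polish=shift 3.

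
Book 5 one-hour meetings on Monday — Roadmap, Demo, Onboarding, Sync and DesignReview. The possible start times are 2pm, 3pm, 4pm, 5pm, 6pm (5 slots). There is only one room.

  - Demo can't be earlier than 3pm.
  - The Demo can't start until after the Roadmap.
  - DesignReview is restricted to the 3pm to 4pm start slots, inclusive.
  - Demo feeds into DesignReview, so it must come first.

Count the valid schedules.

2

Enumerating: DesignReview -> 4pm, Roadmap -> 2pm, Demo -> 3pm, Sync -> 6pm, Onboarding -> 5pm | Roadmap -> 2pm; Demo -> 3pm; DesignReview -> 4pm; Sync -> 5pm; Onboarding -> 6pm.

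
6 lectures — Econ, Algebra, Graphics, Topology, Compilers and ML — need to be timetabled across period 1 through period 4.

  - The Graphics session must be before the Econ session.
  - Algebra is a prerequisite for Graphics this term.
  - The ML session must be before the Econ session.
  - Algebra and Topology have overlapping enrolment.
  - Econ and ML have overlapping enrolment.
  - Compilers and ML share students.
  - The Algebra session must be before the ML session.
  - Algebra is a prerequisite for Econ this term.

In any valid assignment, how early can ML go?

Precedence pushes ML to at least period 2; downstream work caps ML at period 3.
ML at period 2 is achievable: Topology -> period 2, Algebra -> period 1, ML -> period 2, Econ -> period 3, Compilers -> period 1, Graphics -> period 2.

period 2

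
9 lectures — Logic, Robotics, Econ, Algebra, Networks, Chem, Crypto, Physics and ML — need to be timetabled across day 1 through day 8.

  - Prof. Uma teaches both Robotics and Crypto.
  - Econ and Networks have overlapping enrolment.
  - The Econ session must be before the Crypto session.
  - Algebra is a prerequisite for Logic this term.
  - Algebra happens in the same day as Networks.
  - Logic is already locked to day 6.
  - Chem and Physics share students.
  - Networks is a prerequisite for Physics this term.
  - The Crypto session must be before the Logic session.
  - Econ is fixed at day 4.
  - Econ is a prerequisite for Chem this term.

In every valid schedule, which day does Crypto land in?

Econ is fixed at day 4 and must come before Crypto, so Crypto is at least day 5.
Logic is fixed at day 6 and must come after Crypto, so Crypto is at most day 5.
So Crypto must be day 5.

day 5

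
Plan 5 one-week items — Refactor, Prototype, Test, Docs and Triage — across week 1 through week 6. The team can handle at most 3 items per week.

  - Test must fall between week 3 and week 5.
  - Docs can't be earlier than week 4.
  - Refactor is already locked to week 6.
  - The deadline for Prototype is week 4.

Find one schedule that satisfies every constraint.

Refactor=week 6; Docs=week 4; Prototype=week 1; Triage=week 1; Test=week 3

Checking: Refactor=week 6 in [week 6,week 6]; Docs=week 4 in [week 4,week 6]; Prototype=week 1 in [week 1,week 4]; Test=week 3 in [week 3,week 5]; max 2 per week (cap 3).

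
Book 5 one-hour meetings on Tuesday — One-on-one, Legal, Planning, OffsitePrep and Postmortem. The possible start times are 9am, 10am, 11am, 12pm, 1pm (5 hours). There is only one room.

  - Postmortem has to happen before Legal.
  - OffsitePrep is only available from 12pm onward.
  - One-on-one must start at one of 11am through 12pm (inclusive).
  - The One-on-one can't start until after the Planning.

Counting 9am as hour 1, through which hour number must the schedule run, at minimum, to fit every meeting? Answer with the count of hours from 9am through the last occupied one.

5

The precedence chain requires at least 2 distinct hours.
With at most 1 per hour and 5 meetings, at least 5 hours are needed.
OffsitePrep can't be placed before 12pm — that is hour 4 counting from 9am — so the schedule must run through at least 4 hours.
5 works (last occupied hour: 1pm): for example Postmortem=10am, Planning=9am, Legal=1pm, OffsitePrep=12pm, One-on-one=11am.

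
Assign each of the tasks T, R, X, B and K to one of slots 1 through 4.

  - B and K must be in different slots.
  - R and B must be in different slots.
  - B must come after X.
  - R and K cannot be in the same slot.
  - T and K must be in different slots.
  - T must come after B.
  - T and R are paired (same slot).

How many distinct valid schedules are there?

Splitting on T: it can be 3 (2), 4 (6). Listing each branch's schedules as (R, X, B, K):
T=3: (3,1,2,1) (3,1,2,4) — 2.
T=4: (4,1,2,1) (4,1,2,3) (4,1,3,1) (4,1,3,2) (4,2,3,1) (4,2,3,2) — 6.
Summing: 2 + 6 = 8.

8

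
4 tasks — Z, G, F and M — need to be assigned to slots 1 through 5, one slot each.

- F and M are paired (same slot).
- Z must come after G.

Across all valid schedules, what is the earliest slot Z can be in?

2

Precedence pushes Z to at least 2.
Z at 2 is achievable: G=1; M=1; F=1; Z=2.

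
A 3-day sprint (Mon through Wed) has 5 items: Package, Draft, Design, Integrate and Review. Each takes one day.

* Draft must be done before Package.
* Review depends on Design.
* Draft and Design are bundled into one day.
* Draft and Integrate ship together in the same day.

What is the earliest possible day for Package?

Precedence pushes Package to at least Tue.
Package at Tue is achievable: Integrate=Mon, Draft=Mon, Design=Mon, Review=Tue, Package=Tue.

Tue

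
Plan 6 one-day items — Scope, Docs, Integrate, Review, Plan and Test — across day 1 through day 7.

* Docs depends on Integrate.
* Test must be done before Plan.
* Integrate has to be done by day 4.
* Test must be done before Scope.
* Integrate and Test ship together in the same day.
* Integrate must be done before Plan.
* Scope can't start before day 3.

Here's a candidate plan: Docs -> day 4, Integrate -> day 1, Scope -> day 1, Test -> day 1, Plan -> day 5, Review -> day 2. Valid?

Integrate has to be done by day 4 — holds.
Test must be done before Scope — violated.
Integrate must be done before Plan — holds.
Scope can't start before day 3 — violated.
Docs depends on Integrate — holds.
Integrate and Test ship together in the same day — holds.
Test must be done before Plan — holds.

No — it violates: Scope can't start before day 3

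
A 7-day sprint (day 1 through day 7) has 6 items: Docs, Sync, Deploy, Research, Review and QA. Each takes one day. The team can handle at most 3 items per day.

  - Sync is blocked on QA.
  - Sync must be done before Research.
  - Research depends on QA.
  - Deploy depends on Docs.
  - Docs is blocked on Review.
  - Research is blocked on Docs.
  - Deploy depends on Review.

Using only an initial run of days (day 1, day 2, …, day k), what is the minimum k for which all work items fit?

The precedence chain requires at least 3 distinct days.
With at most 3 per day and 6 work items, at least 2 days are needed.
3 works (last occupied day: day 3): for example Review in day 1, Deploy in day 3, Research in day 3, Docs in day 2, QA in day 1, Sync in day 2.

3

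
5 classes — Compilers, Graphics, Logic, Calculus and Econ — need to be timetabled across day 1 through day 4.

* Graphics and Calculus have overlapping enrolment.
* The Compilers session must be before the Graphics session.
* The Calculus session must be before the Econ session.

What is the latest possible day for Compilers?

day 3

Downstream work caps Compilers at day 3.
Compilers at day 3 is achievable: Calculus in day 1, Compilers in day 3, Logic in day 1, Econ in day 2, Graphics in day 4.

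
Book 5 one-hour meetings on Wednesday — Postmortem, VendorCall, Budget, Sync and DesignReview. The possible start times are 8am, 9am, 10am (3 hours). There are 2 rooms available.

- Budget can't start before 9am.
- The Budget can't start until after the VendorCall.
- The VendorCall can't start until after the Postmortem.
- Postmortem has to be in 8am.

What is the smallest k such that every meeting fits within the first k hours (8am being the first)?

The precedence chain requires at least 3 distinct hours.
With at most 2 per hour and 5 meetings, at least 3 hours are needed.
3 works (last occupied hour: 10am): for example DesignReview=9am; Sync=8am; Postmortem=8am; VendorCall=9am; Budget=10am.

3 hours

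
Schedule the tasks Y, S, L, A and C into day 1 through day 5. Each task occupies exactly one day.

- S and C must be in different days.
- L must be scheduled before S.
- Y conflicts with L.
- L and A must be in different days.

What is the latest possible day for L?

day 4

Downstream work caps L at day 4.
L at day 4 is achievable: L -> day 4; A -> day 1; S -> day 5; Y -> day 1; C -> day 1.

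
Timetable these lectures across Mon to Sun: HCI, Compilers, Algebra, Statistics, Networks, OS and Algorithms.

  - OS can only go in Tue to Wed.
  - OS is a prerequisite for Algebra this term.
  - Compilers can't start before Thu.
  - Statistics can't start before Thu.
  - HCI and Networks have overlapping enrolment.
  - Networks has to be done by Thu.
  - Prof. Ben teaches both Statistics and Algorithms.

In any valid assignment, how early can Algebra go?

Wed

Precedence pushes Algebra to at least Wed.
Algebra at Wed is achievable: Statistics=Thu, Algebra=Wed, Algorithms=Mon, Networks=Mon, OS=Tue, HCI=Tue, Compilers=Thu.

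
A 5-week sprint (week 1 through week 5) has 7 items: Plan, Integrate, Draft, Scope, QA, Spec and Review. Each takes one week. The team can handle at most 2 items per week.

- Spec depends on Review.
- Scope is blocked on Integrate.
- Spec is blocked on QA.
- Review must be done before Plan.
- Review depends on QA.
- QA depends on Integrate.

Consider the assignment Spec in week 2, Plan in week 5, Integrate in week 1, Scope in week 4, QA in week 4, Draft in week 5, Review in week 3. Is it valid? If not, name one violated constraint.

Invalid. Spec is blocked on QA.

Review must be done before Plan — holds.
The team can handle at most 2 items per week — holds.
Scope is blocked on Integrate — holds.
Review depends on QA — violated.
Spec is blocked on QA — violated.
QA depends on Integrate — holds.
Spec depends on Review — violated.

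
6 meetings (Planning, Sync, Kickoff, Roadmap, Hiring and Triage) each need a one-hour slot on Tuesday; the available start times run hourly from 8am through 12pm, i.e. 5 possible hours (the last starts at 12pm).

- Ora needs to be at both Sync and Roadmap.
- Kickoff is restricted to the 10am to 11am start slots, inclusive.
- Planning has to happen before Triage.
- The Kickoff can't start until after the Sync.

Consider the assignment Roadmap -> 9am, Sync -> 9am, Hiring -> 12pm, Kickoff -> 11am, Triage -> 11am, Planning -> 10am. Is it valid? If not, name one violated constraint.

The Kickoff can't start until after the Sync — holds.
Planning has to happen before Triage — holds.
Ora needs to be at both Sync and Roadmap — violated.
Kickoff is restricted to the 10am to 11am start slots, inclusive — holds.

Invalid. Ora needs to be at both Sync and Roadmap.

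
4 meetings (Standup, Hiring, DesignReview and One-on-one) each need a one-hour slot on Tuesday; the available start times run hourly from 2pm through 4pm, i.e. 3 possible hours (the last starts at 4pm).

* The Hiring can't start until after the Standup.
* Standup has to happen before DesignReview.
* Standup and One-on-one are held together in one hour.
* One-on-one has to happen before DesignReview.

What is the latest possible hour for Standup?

Downstream work caps Standup at 3pm.
Standup at 3pm is achievable: DesignReview -> 4pm, One-on-one -> 3pm, Standup -> 3pm, Hiring -> 4pm.

3pm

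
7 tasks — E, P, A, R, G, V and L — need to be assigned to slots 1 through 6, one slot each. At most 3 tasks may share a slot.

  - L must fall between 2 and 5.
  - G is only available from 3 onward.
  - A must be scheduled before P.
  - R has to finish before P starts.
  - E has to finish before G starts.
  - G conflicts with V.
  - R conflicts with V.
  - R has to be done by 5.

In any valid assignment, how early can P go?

2

Precedence pushes P to at least 2.
P at 2 is achievable: L in 2; G in 3; A in 1; R in 1; E in 1; V in 2; P in 2.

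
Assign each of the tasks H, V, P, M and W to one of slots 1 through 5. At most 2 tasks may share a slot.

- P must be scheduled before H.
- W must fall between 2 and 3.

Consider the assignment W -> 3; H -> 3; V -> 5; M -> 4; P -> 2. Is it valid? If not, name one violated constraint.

Yes

W must fall between 2 and 3 — holds.
P must be scheduled before H — holds.
At most 2 tasks may share a slot — holds.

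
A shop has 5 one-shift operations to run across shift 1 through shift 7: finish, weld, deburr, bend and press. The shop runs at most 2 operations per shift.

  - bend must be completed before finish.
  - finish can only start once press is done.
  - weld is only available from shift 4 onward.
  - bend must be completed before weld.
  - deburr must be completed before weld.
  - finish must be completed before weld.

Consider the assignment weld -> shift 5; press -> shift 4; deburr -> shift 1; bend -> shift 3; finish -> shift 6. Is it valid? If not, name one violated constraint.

No — it violates: finish must be completed before weld

weld is only available from shift 4 onward — holds.
The shop runs at most 2 operations per shift — holds.
deburr must be completed before weld — holds.
bend must be completed before weld — holds.
bend must be completed before finish — holds.
finish must be completed before weld — violated.
finish can only start once press is done — holds.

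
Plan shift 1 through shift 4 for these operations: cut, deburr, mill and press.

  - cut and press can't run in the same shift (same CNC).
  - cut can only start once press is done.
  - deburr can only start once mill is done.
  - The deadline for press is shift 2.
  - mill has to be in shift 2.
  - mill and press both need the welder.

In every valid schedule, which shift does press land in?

press's window is shift 1–shift 2.
mill is fixed at shift 2, and press can't share a shift with mill.
So press must be shift 1.

shift 1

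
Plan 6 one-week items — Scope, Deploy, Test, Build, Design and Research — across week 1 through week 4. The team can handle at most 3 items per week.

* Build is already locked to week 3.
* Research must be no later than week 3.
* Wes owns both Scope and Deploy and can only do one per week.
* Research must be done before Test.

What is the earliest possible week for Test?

week 2

Precedence pushes Test to at least week 2.
Test at week 2 is achievable: Scope=week 1, Build=week 3, Test=week 2, Deploy=week 2, Research=week 1, Design=week 1.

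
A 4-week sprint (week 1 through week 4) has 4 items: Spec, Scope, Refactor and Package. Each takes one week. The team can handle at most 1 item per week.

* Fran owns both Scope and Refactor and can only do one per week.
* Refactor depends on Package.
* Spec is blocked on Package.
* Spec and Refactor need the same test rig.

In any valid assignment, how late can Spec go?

Precedence pushes Spec to at least week 2.
Spec at week 4 is achievable: Spec -> week 4; Package -> week 1; Scope -> week 3; Refactor -> week 2.

week 4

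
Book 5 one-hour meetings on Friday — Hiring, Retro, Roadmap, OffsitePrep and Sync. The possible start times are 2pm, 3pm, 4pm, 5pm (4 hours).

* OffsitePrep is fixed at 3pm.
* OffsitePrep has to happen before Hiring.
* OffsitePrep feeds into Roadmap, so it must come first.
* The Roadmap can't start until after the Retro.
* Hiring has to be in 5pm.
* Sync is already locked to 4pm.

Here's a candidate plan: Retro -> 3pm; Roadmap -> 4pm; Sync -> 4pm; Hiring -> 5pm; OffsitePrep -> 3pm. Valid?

OffsitePrep is fixed at 3pm — holds.
OffsitePrep has to happen before Hiring — holds.
Sync is already locked to 4pm — holds.
OffsitePrep feeds into Roadmap, so it must come first — holds.
Hiring has to be in 5pm — holds.
The Roadmap can't start until after the Retro — holds.

Yes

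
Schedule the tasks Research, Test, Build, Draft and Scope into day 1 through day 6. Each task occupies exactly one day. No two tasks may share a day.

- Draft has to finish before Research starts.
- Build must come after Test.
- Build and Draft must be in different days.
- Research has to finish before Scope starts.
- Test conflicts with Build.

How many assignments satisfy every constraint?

Splitting on Research: it can be day 2 (12), day 3 (18), day 4 (18), day 5 (12). Listing each branch's schedules as (Test, Build, Draft, Scope) by day number:
Research=day 2: (3,4,1,5) (3,4,1,6) (3,5,1,4) (3,5,1,6) (3,6,1,4) (3,6,1,5) (4,5,1,3) (4,5,1,6) (4,6,1,3) (4,6,1,5) (5,6,1,3) (5,6,1,4) — 12.
Research=day 3: (1,4,2,5) (1,4,2,6) (1,5,2,4) (1,5,2,6) (1,6,2,4) (1,6,2,5) (2,4,1,5) (2,4,1,6) (2,5,1,4) (2,5,1,6) (2,6,1,4) (2,6,1,5) (4,5,1,6) (4,5,2,6) (4,6,1,5) (4,6,2,5) (5,6,1,4) (5,6,2,4) — 18.
Research=day 4: (1,2,3,5) (1,2,3,6) (1,3,2,5) (1,3,2,6) (1,5,2,6) (1,5,3,6) (1,6,2,5) (1,6,3,5) (2,3,1,5) (2,3,1,6) (2,5,1,6) (2,5,3,6) (2,6,1,5) (2,6,3,5) (3,5,1,6) (3,5,2,6) (3,6,1,5) (3,6,2,5) — 18.
Research=day 5: (1,2,3,6) (1,2,4,6) (1,3,2,6) (1,3,4,6) (1,4,2,6) (1,4,3,6) (2,3,1,6) (2,3,4,6) (2,4,1,6) (2,4,3,6) (3,4,1,6) (3,4,2,6) — 12.
Summing: 12 + 18 + 18 + 12 = 60.

60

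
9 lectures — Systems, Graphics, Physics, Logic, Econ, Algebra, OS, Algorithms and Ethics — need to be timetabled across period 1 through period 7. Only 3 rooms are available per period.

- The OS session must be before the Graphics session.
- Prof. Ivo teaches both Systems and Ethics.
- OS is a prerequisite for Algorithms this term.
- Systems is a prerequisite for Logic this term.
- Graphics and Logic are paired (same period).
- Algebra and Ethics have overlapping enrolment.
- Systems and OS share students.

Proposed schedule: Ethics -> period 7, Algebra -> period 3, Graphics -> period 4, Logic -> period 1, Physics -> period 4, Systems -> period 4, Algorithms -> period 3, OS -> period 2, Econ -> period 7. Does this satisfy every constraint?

No — it violates: Systems is a prerequisite for Logic this term

The OS session must be before the Graphics session — holds.
Only 3 rooms are available per period — holds.
Systems and OS share students — holds.
Prof. Ivo teaches both Systems and Ethics — holds.
OS is a prerequisite for Algorithms this term — holds.
Systems is a prerequisite for Logic this term — violated.
Graphics and Logic are paired (same period) — violated.
Algebra and Ethics have overlapping enrolment — holds.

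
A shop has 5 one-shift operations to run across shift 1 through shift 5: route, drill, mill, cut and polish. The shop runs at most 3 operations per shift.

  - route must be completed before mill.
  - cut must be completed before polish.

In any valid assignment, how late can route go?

Downstream work caps route at shift 4.
route at shift 4 is achievable: drill=shift 1; polish=shift 2; route=shift 4; cut=shift 1; mill=shift 5.

shift 4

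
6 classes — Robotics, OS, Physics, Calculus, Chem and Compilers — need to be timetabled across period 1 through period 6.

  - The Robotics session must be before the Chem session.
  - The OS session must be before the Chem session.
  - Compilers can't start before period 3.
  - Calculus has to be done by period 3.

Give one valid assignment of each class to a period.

OS -> period 1; Physics -> period 1; Calculus -> period 1; Chem -> period 2; Compilers -> period 3; Robotics -> period 1

Checking: OS(period 1) before Chem(period 2); Robotics(period 1) before Chem(period 2); Calculus=period 1 in [period 1,period 3]; Compilers=period 3 in [period 3,period 6].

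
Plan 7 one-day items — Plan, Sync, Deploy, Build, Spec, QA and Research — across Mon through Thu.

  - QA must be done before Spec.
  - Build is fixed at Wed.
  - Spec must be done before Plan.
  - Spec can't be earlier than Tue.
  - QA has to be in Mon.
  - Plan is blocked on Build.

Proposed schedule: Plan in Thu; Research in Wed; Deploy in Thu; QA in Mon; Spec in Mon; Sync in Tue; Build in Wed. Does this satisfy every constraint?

Invalid. Spec can't be earlier than Tue.

Spec must be done before Plan — holds.
QA has to be in Mon — holds.
Spec can't be earlier than Tue — violated.
QA must be done before Spec — violated.
Build is fixed at Wed — holds.
Plan is blocked on Build — holds.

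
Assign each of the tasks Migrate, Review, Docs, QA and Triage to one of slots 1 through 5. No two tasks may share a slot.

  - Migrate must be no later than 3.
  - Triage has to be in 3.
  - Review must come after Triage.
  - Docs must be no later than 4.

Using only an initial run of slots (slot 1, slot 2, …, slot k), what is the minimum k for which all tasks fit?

5

The precedence chain requires at least 2 distinct slots.
With at most 1 per slot and 5 tasks, at least 5 slots are needed.
Propagating the time windows through the other constraints, Review can't land before 4, so the schedule must run through at least slot 4.
5 works (last occupied slot: 5): for example Review -> 4, Triage -> 3, Migrate -> 1, Docs -> 2, QA -> 5.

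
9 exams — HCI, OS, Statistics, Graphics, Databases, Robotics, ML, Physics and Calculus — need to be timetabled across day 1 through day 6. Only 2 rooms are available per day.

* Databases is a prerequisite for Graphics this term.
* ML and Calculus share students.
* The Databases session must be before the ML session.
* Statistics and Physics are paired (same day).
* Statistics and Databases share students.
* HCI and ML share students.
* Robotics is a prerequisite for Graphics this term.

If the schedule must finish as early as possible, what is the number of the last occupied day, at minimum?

5

The precedence chain requires at least 2 distinct days.
With at most 2 per day and 9 exams, at least 5 days are needed.
5 works (last occupied day: day 5): for example Physics -> day 4, HCI -> day 3, Calculus -> day 5, OS -> day 3, ML -> day 2, Statistics -> day 4, Databases -> day 1, Graphics -> day 2, Robotics -> day 1.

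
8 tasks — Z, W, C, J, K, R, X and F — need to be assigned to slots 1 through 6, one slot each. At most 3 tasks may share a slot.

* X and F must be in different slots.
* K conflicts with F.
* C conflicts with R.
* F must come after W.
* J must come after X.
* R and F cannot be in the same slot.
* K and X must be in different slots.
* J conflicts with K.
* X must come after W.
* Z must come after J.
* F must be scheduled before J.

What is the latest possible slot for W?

Downstream work caps W at 3.
W at 2 is achievable: F in 4, C in 1, K in 1, J in 5, R in 2, Z in 6, X in 3, W in 2.
Nothing later works — the conflict and capacity constraints rule out every slot after 2.

2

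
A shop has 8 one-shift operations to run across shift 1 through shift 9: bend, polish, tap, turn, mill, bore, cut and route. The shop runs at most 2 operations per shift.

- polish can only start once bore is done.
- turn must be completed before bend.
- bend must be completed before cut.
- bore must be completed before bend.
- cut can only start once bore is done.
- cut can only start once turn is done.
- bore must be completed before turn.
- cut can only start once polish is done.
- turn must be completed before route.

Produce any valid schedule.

route in shift 3; polish in shift 2; bend in shift 3; cut in shift 4; bore in shift 1; mill in shift 4; turn in shift 2; tap in shift 1

Checking: bend(shift 3) before cut(shift 4); bore(shift 1) before turn(shift 2); polish(shift 2) before cut(shift 4); turn(shift 2) before cut(shift 4); bore(shift 1) before cut(shift 4); bore(shift 1) before polish(shift 2); turn(shift 2) before route(shift 3); bore(shift 1) before bend(shift 3); turn(shift 2) before bend(shift 3); max 2 per shift (cap 2).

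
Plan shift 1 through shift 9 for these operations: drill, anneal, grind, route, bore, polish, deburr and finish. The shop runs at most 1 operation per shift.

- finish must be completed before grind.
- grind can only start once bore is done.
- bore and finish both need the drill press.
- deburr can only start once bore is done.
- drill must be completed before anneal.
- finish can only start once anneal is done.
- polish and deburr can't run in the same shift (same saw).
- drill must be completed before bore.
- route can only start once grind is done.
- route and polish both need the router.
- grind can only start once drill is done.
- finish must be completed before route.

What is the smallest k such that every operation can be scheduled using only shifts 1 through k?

8 shifts

The precedence chain requires at least 5 distinct shifts.
With at most 1 per shift and 8 operations, at least 8 shifts are needed.
8 works (last occupied shift: shift 8): for example polish in shift 8, finish in shift 4, deburr in shift 7, bore in shift 2, anneal in shift 3, grind in shift 5, route in shift 6, drill in shift 1.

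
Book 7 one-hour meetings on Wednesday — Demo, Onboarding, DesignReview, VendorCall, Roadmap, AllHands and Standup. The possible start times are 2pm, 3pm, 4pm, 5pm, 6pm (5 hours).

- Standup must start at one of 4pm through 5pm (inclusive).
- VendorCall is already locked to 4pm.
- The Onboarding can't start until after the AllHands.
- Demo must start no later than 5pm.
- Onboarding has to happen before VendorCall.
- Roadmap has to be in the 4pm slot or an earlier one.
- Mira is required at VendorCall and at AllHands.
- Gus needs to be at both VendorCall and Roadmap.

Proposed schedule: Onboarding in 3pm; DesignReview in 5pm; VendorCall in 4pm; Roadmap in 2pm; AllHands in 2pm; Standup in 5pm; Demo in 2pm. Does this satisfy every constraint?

The Onboarding can't start until after the AllHands — holds.
Onboarding has to happen before VendorCall — holds.
Standup must start at one of 4pm through 5pm (inclusive) — holds.
Roadmap has to be in the 4pm slot or an earlier one — holds.
VendorCall is already locked to 4pm — holds.
Demo must start no later than 5pm — holds.
Mira is required at VendorCall and at AllHands — holds.
Gus needs to be at both VendorCall and Roadmap — holds.

Yes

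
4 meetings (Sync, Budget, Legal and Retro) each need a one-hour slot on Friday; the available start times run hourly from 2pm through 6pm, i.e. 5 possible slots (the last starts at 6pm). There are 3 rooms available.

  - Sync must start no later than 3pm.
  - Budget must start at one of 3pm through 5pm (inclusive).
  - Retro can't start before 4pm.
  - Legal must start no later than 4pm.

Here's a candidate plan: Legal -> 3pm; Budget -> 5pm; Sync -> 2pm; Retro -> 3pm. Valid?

No. Retro can't start before 4pm is not satisfied.

Retro can't start before 4pm — violated.
Sync must start no later than 3pm — holds.
Legal must start no later than 4pm — holds.
Budget must start at one of 3pm through 5pm (inclusive) — holds.
There are 3 rooms available — holds.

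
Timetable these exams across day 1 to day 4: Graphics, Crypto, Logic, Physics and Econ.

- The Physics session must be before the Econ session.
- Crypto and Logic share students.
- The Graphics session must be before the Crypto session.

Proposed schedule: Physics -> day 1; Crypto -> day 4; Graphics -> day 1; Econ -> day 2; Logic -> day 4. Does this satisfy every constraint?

Invalid. Crypto and Logic share students.

Crypto and Logic share students — violated.
The Graphics session must be before the Crypto session — holds.
The Physics session must be before the Econ session — holds.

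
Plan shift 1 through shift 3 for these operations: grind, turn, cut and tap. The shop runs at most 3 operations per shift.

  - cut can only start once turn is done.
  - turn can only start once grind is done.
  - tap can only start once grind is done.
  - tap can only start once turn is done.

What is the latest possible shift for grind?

Downstream work caps grind at shift 1.
grind at shift 1 is achievable: turn in shift 2, grind in shift 1, tap in shift 3, cut in shift 3.

shift 1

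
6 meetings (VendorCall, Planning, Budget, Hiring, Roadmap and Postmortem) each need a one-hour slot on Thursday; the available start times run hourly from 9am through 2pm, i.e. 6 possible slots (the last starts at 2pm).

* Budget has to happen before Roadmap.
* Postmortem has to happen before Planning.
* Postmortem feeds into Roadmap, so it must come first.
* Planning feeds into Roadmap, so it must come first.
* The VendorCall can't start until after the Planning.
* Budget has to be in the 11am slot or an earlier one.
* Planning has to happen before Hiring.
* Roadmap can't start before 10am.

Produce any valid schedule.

Roadmap in 11am, Budget in 9am, Postmortem in 9am, Hiring in 11am, Planning in 10am, VendorCall in 11am

Checking: Budget(9am) before Roadmap(11am); Postmortem(9am) before Planning(10am); Planning(10am) before VendorCall(11am); Planning(10am) before Hiring(11am); Postmortem(9am) before Roadmap(11am); Planning(10am) before Roadmap(11am); Roadmap=11am in [10am,2pm]; Budget=9am in [9am,11am].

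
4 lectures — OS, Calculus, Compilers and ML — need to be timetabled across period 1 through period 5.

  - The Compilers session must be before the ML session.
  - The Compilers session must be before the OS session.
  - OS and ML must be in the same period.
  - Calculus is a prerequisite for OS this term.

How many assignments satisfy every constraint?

Splitting on OS: it can be period 2 (1), period 3 (4), period 4 (9), period 5 (16). Listing each branch's schedules as (Calculus, Compilers, ML) by period number:
OS=period 2: (1,1,2) — 1.
OS=period 3: (1,1,3) (1,2,3) (2,1,3) (2,2,3) — 4.
OS=period 4: (1,1,4) (1,2,4) (1,3,4) (2,1,4) (2,2,4) (2,3,4) (3,1,4) (3,2,4) (3,3,4) — 9.
OS=period 5: (1,1,5) (1,2,5) (1,3,5) (1,4,5) (2,1,5) (2,2,5) (2,3,5) (2,4,5) (3,1,5) (3,2,5) (3,3,5) (3,4,5) (4,1,5) (4,2,5) (4,3,5) (4,4,5) — 16.
Summing: 1 + 4 + 9 + 16 = 30.

30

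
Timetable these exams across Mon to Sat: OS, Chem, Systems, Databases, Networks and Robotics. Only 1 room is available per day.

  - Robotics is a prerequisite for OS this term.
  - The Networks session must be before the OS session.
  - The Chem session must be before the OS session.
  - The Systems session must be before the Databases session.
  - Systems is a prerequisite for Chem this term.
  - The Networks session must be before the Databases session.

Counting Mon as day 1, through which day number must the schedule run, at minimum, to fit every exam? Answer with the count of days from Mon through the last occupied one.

The precedence chain requires at least 3 distinct days.
With at most 1 per day and 6 exams, at least 6 days are needed.
6 works (last occupied day: Sat): for example Networks in Wed, OS in Fri, Systems in Mon, Databases in Sat, Robotics in Thu, Chem in Tue.

6 days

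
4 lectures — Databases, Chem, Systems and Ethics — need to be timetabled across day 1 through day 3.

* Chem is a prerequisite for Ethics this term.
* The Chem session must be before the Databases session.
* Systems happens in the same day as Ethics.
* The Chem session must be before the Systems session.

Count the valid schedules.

5

Splitting on Databases: it can be day 2 (2), day 3 (3). Listing each branch's schedules as (Chem, Systems, Ethics) by day number:
Databases=day 2: (1,2,2) (1,3,3) — 2.
Databases=day 3: (1,2,2) (1,3,3) (2,3,3) — 3.
Summing: 2 + 3 = 5.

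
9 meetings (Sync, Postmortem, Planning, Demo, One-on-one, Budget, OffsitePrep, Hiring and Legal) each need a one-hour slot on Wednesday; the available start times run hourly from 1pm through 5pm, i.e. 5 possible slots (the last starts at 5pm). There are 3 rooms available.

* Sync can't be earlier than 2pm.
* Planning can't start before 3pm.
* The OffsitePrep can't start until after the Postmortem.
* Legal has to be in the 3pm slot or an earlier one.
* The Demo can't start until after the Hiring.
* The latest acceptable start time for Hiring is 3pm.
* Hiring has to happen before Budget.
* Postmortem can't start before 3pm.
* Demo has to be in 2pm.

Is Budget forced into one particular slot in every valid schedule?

No

Budget can be 2pm (e.g. Postmortem -> 3pm; Planning -> 3pm; OffsitePrep -> 4pm; Budget -> 2pm; Sync -> 2pm; Legal -> 1pm; One-on-one -> 1pm; Demo -> 2pm; Hiring -> 1pm) or 3pm (e.g. Postmortem -> 3pm; One-on-one -> 1pm; Demo -> 2pm; OffsitePrep -> 4pm; Hiring -> 1pm; Planning -> 3pm; Sync -> 2pm; Budget -> 3pm; Legal -> 1pm).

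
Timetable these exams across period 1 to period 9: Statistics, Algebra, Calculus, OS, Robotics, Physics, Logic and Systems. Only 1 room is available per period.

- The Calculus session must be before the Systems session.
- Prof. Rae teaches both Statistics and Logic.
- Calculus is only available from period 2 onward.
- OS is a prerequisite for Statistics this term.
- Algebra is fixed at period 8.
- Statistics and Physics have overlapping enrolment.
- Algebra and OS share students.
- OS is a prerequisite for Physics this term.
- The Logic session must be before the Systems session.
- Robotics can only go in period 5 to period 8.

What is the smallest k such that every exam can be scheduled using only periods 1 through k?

8 periods

The precedence chain requires at least 2 distinct periods.
With at most 1 per period and 8 exams, at least 8 periods are needed.
Algebra can't be placed before period 8, so the schedule must run through at least period 8.
8 works (last occupied period: period 8): for example Robotics=period 5; Algebra=period 8; Calculus=period 2; Physics=period 7; Systems=period 4; Statistics=period 6; OS=period 1; Logic=period 3.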